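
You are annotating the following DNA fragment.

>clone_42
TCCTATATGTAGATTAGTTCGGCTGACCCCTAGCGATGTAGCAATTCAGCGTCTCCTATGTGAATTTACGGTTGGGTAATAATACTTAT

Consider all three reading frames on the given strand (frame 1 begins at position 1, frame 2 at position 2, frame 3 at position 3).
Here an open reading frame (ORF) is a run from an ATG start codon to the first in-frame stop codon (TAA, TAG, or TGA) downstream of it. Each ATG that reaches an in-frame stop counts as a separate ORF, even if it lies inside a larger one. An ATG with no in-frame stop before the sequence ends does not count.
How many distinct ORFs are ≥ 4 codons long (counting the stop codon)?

0

Frame 1: TCC TAT ATG TAG ATT AGT TCG GCT GAC CCC TAG CGA TGT AGC AAT TCA GCG TCT CCT ATG TGA ATT TAC GGT TGG GTA ATA ATA CTT — ATG at 7, stop TAG at 10 → 6 nt; ATG at 58, stop TGA at 61 → 6 nt.
Frame 2: CCT ATA TGT AGA TTA GTT CGG CTG ACC CCT AGC GAT GTA GCA ATT CAG CGT CTC CTA TGT GAA TTT ACG GTT GGG TAA TAA TAC TTA — no ATG→stop ORF.
Frame 3: CTA TAT GTA GAT TAG TTC GGC TGA CCC CTA GCG ATG TAG CAA TTC AGC GTC TCC TAT GTG AAT TTA CGG TTG GGT AAT AAT ACT TAT — ATG at 36, stop TAG at 39 → 6 nt.
No ORF reaches 4 codons. Count = 0.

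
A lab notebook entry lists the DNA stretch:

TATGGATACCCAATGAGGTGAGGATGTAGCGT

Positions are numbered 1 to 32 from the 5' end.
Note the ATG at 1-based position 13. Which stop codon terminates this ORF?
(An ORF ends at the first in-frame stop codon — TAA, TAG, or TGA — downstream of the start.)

Codons from position 13: ATG (13–15), AGG (16–18), TGA (19–21).
The first in-frame stop codon is TGA.

TGA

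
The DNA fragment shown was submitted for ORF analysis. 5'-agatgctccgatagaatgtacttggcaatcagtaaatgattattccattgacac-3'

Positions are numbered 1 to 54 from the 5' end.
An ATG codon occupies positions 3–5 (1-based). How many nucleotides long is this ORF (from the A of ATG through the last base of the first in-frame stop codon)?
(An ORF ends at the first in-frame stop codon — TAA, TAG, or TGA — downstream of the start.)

Codons from position 3: ATG (3–5), CTC (6–8), CGA (9–11), TAG (12–14).
TAG is the first in-frame stop; ORF spans 3–14, 12 nucleotides.

12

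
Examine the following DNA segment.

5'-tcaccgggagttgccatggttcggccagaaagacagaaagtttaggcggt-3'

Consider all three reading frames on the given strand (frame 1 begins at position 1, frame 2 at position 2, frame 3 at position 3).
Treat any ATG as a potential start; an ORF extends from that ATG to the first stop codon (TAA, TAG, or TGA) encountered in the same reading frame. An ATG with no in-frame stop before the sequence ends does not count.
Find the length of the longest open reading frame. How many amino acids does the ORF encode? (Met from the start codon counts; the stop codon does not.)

Frame 1: TCA CCG GGA GTT GCC ATG GTT CGG CCA GAA AGA CAG AAA GTT TAG GCG — ATG at 16, stop TAG at 43 → 30 nt.
Frame 2: CAC CGG GAG TTG CCA TGG TTC GGC CAG AAA GAC AGA AAG TTT AGG CGG — no ATG→stop ORF.
Frame 3: ACC GGG AGT TGC CAT GGT TCG GCC AGA AAG ACA GAA AGT TTA GGC GGT — no ATG→stop ORF.
Longest: frame 1, positions 16–45, 30 nt = 10 codons = 9 aa. → 9 amino acids.

9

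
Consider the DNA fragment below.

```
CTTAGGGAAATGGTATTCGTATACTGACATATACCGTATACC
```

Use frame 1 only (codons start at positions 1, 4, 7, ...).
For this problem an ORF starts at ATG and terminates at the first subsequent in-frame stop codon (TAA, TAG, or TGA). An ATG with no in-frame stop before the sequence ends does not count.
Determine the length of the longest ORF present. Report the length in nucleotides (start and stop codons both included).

18

Frame 1: CTT AGG GAA ATG GTA TTC GTA TAC TGA CAT ATA CCG TAT ACC — ATG at 10, stop TGA at 25 → 18 nt.
Longest: frame 1, positions 10–27, 18 nt = 6 codons = 5 aa. → 18 nucleotides.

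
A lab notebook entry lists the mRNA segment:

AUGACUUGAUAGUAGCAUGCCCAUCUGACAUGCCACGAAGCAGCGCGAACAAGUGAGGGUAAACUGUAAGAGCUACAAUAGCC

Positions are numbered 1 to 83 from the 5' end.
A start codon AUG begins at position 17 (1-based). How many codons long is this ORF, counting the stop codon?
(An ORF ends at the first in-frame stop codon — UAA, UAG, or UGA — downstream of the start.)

4

Codons from position 17: AUG (17–19), CCC (20–22), AUC (23–25), UGA (26–28).
UGA is the first in-frame stop; that's 4 codons including the stop.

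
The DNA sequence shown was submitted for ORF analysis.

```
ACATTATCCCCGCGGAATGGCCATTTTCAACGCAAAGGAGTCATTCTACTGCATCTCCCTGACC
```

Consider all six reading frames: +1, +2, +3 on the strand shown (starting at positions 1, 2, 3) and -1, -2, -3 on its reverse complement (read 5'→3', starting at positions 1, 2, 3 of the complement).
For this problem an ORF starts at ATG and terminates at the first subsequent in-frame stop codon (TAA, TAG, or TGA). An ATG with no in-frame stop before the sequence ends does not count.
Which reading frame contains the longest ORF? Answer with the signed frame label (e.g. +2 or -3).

-2

Reverse complement (5'→3'): GGTCAGGGAGATGCAGTAGAATGACTCCTTTGCGTTGAAAATGGCCATTCCGCGGGGATAATGT
Frame +1: ACA TTA TCC CCG CGG AAT GGC CAT TTT CAA CGC AAA GGA GTC ATT CTA CTG CAT CTC CCT GAC — no ATG→stop ORF.
Frame +2: CAT TAT CCC CGC GGA ATG GCC ATT TTC AAC GCA AAG GAG TCA TTC TAC TGC ATC TCC CTG ACC — no ATG→stop ORF.
Frame +3: ATT ATC CCC GCG GAA TGG CCA TTT TCA ACG CAA AGG AGT CAT TCT ACT GCA TCT CCC TGA — no ATG→stop ORF.
Frame -1: GGT CAG GGA GAT GCA GTA GAA TGA CTC CTT TGC GTT GAA AAT GGC CAT TCC GCG GGG ATA ATG — no ATG→stop ORF.
Frame -2: GTC AGG GAG ATG CAG TAG AAT GAC TCC TTT GCG TTG AAA ATG GCC ATT CCG CGG GGA TAA TGT — ATG at 11, stop TAG at 17 → 9 nt; ATG at 41, stop TAA at 59 → 21 nt.
Frame -3: TCA GGG AGA TGC AGT AGA ATG ACT CCT TTG CGT TGA AAA TGG CCA TTC CGC GGG GAT AAT — ATG at 21, stop TGA at 36 → 18 nt.
Longest ORF is 21 nt in frame -2 (positions 41–61).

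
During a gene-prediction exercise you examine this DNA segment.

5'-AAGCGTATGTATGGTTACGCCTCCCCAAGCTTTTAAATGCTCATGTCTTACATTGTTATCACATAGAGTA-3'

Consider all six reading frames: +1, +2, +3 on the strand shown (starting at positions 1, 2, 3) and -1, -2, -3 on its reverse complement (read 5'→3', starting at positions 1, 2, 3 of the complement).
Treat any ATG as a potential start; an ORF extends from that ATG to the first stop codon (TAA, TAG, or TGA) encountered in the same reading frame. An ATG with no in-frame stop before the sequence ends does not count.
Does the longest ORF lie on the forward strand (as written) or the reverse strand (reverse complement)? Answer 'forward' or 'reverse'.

Reverse complement (5'→3'): TACTCTATGTGATAACAATGTAAGACATGAGCATTTAAAAGCTTGGGGAGGCGTAACCATACATACGCTT
Frame +1: AAG CGT ATG TAT GGT TAC GCC TCC CCA AGC TTT TAA ATG CTC ATG TCT TAC ATT GTT ATC ACA TAG AGT — ATG at 7, stop TAA at 34 → 30 nt; ATG at 37, stop TAG at 64 → 30 nt; ATG at 43, stop TAG at 64 → 24 nt.
Frame +2: AGC GTA TGT ATG GTT ACG CCT CCC CAA GCT TTT AAA TGC TCA TGT CTT ACA TTG TTA TCA CAT AGA GTA — no ATG→stop ORF.
Frame +3: GCG TAT GTA TGG TTA CGC CTC CCC AAG CTT TTA AAT GCT CAT GTC TTA CAT TGT TAT CAC ATA GAG — no ATG→stop ORF.
Frame -1: TAC TCT ATG TGA TAA CAA TGT AAG ACA TGA GCA TTT AAA AGC TTG GGG AGG CGT AAC CAT ACA TAC GCT — ATG at 7, stop TGA at 10 → 6 nt.
Frame -2: ACT CTA TGT GAT AAC AAT GTA AGA CAT GAG CAT TTA AAA GCT TGG GGA GGC GTA ACC ATA CAT ACG CTT — no ATG→stop ORF.
Frame -3: CTC TAT GTG ATA ACA ATG TAA GAC ATG AGC ATT TAA AAG CTT GGG GAG GCG TAA CCA TAC ATA CGC — ATG at 18, stop TAA at 21 → 6 nt; ATG at 27, stop TAA at 36 → 12 nt.
Forward-strand max 30 nt; reverse-strand max 12 nt. The forward strand has the longer ORF.

forward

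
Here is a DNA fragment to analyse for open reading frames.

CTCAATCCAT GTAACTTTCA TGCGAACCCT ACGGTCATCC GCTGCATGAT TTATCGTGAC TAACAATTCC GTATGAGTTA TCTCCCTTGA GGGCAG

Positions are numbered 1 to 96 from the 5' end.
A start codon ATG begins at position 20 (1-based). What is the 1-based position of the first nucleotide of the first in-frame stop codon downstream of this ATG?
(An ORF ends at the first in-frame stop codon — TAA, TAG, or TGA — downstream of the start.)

47

Codons from position 20: ATG (20–22), CGA (23–25), ACC (26–28), CTA (29–31), CGG (32–34), TCA (35–37), TCC (38–40), GCT (41–43), GCA (44–46), TGA (47–49).
TGA is a stop codon; it begins at position 47.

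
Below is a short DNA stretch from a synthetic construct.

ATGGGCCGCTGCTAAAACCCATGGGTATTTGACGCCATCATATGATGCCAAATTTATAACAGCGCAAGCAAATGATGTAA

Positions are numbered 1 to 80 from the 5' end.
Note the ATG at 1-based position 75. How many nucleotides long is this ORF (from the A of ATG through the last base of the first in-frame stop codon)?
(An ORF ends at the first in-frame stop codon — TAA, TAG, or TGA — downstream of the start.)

6

Codons from position 75: ATG (75–77), TAA (78–80).
TAA is the first in-frame stop; ORF spans 75–80, 6 nucleotides.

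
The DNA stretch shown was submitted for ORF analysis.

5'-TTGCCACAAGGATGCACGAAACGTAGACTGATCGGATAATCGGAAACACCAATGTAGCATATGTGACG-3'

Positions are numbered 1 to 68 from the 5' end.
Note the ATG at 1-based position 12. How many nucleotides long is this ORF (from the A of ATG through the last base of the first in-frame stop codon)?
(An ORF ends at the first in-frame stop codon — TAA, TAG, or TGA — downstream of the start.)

Codons from position 12: ATG (12–14), CAC (15–17), GAA (18–20), ACG (21–23), TAG (24–26).
TAG is the first in-frame stop; ORF spans 12–26, 15 nucleotides.

15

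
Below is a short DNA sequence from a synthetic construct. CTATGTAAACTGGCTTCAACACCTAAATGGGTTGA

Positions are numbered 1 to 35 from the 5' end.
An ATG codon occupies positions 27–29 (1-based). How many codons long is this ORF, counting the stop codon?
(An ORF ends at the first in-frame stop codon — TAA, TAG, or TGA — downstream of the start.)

3

Codons from position 27: ATG (27–29), GGT (30–32), TGA (33–35).
TGA is the first in-frame stop; that's 3 codons including the stop.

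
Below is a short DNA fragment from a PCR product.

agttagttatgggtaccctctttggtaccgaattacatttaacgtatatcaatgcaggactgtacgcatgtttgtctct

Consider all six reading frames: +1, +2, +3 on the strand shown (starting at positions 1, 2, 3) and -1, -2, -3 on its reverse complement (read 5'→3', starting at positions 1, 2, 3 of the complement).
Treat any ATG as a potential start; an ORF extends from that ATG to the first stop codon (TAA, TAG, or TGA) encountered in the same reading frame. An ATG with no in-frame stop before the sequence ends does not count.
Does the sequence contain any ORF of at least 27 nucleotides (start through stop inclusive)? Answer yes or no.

Reverse complement (5'→3'): AGAGACAAACATGCGTACAGTCCTGCATTGATATACGTTAAATGTAATTCGGTACCAAAGAGGGTACCCATAACTAACT
Frame +1: AGT TAG TTA TGG GTA CCC TCT TTG GTA CCG AAT TAC ATT TAA CGT ATA TCA ATG CAG GAC TGT ACG CAT GTT TGT CTC — no ATG→stop ORF.
Frame +2: GTT AGT TAT GGG TAC CCT CTT TGG TAC CGA ATT ACA TTT AAC GTA TAT CAA TGC AGG ACT GTA CGC ATG TTT GTC TCT — no ATG→stop ORF.
Frame +3: TTA GTT ATG GGT ACC CTC TTT GGT ACC GAA TTA CAT TTA ACG TAT ATC AAT GCA GGA CTG TAC GCA TGT TTG TCT — no ATG→stop ORF.
Frame -1: AGA GAC AAA CAT GCG TAC AGT CCT GCA TTG ATA TAC GTT AAA TGT AAT TCG GTA CCA AAG AGG GTA CCC ATA ACT AAC — no ATG→stop ORF.
Frame -2: GAG ACA AAC ATG CGT ACA GTC CTG CAT TGA TAT ACG TTA AAT GTA ATT CGG TAC CAA AGA GGG TAC CCA TAA CTA ACT — ATG at 11, stop TGA at 29 → 21 nt.
Frame -3: AGA CAA ACA TGC GTA CAG TCC TGC ATT GAT ATA CGT TAA ATG TAA TTC GGT ACC AAA GAG GGT ACC CAT AAC TAA — ATG at 42, stop TAA at 45 → 6 nt.
Largest ORF found is 21 nucleotides < 27, so no.

no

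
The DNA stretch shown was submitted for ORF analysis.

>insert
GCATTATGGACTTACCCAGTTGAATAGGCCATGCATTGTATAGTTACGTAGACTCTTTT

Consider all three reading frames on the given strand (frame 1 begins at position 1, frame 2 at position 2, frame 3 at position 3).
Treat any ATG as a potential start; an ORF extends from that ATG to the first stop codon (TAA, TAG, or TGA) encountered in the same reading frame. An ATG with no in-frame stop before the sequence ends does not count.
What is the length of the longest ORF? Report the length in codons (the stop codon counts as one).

Frame 1: GCA TTA TGG ACT TAC CCA GTT GAA TAG GCC ATG CAT TGT ATA GTT ACG TAG ACT CTT — ATG at 31, stop TAG at 49 → 21 nt.
Frame 2: CAT TAT GGA CTT ACC CAG TTG AAT AGG CCA TGC ATT GTA TAG TTA CGT AGA CTC TTT — no ATG→stop ORF.
Frame 3: ATT ATG GAC TTA CCC AGT TGA ATA GGC CAT GCA TTG TAT AGT TAC GTA GAC TCT TTT — ATG at 6, stop TGA at 21 → 18 nt.
Longest: frame 1, positions 31–51, 21 nt = 7 codons = 6 aa. → 7 codons.

7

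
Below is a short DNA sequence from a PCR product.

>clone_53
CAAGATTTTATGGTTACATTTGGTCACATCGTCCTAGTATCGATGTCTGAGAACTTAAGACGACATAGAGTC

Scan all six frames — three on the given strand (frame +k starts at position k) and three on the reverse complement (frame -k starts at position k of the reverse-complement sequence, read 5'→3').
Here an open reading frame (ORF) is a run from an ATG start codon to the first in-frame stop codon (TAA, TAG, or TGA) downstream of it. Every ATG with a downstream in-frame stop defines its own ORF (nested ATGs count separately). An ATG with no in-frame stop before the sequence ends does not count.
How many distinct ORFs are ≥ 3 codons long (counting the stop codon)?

Reverse complement (5'→3'): GACTCTATGTCGTCTTAAGTTCTCAGACATCGATACTAGGACGATGTGACCAAATGTAACCATAAAATCTTG
Frame +1: CAA GAT TTT ATG GTT ACA TTT GGT CAC ATC GTC CTA GTA TCG ATG TCT GAG AAC TTA AGA CGA CAT AGA GTC — no ATG→stop ORF.
Frame +2: AAG ATT TTA TGG TTA CAT TTG GTC ACA TCG TCC TAG TAT CGA TGT CTG AGA ACT TAA GAC GAC ATA GAG — no ATG→stop ORF.
Frame +3: AGA TTT TAT GGT TAC ATT TGG TCA CAT CGT CCT AGT ATC GAT GTC TGA GAA CTT AAG ACG ACA TAG AGT — no ATG→stop ORF.
Frame -1: GAC TCT ATG TCG TCT TAA GTT CTC AGA CAT CGA TAC TAG GAC GAT GTG ACC AAA TGT AAC CAT AAA ATC TTG — ATG at 7, stop TAA at 16 → 12 nt.
Frame -2: ACT CTA TGT CGT CTT AAG TTC TCA GAC ATC GAT ACT AGG ACG ATG TGA CCA AAT GTA ACC ATA AAA TCT — ATG at 44, stop TGA at 47 → 6 nt.
Frame -3: CTC TAT GTC GTC TTA AGT TCT CAG ACA TCG ATA CTA GGA CGA TGT GAC CAA ATG TAA CCA TAA AAT CTT — ATG at 54, stop TAA at 57 → 6 nt.
ORFs ≥ 3 codons: frame -1 7–18 (4 codons). Count = 1.

1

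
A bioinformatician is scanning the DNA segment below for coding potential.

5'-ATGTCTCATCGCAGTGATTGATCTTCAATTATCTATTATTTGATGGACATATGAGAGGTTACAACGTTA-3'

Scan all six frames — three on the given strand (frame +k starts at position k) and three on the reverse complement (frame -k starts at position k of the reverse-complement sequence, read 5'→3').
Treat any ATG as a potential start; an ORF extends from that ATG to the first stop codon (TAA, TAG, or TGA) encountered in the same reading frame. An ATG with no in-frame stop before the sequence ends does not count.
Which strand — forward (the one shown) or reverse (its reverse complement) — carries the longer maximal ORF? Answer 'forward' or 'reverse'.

Reverse complement (5'→3'): TAACGTTGTAACCTCTCATATGTCCATCAAATAATAGATAATTGAAGATCAATCACTGCGATGAGACAT
Frame +1: ATG TCT CAT CGC AGT GAT TGA TCT TCA ATT ATC TAT TAT TTG ATG GAC ATA TGA GAG GTT ACA ACG TTA — ATG at 1, stop TGA at 19 → 21 nt; ATG at 43, stop TGA at 52 → 12 nt.
Frame +2: TGT CTC ATC GCA GTG ATT GAT CTT CAA TTA TCT ATT ATT TGA TGG ACA TAT GAG AGG TTA CAA CGT — no ATG→stop ORF.
Frame +3: GTC TCA TCG CAG TGA TTG ATC TTC AAT TAT CTA TTA TTT GAT GGA CAT ATG AGA GGT TAC AAC GTT — no ATG→stop ORF.
Frame -1: TAA CGT TGT AAC CTC TCA TAT GTC CAT CAA ATA ATA GAT AAT TGA AGA TCA ATC ACT GCG ATG AGA CAT — no ATG→stop ORF.
Frame -2: AAC GTT GTA ACC TCT CAT ATG TCC ATC AAA TAA TAG ATA ATT GAA GAT CAA TCA CTG CGA TGA GAC — ATG at 20, stop TAA at 32 → 15 nt.
Frame -3: ACG TTG TAA CCT CTC ATA TGT CCA TCA AAT AAT AGA TAA TTG AAG ATC AAT CAC TGC GAT GAG ACA — no ATG→stop ORF.
Forward-strand max 21 nt; reverse-strand max 15 nt. The forward strand has the longer ORF.

forward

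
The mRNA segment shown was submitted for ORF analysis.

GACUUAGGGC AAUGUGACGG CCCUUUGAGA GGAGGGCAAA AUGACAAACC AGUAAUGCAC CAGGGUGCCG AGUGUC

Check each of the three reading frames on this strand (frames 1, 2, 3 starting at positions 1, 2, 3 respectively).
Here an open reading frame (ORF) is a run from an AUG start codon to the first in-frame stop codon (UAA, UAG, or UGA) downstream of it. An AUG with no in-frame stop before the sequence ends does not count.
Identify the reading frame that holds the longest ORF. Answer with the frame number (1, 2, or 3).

2

Frame 1: GAC UUA GGG CAA UGU GAC GGC CCU UUG AGA GGA GGG CAA AAU GAC AAA CCA GUA AUG CAC CAG GGU GCC GAG UGU — no AUG→stop ORF.
Frame 2: ACU UAG GGC AAU GUG ACG GCC CUU UGA GAG GAG GGC AAA AUG ACA AAC CAG UAA UGC ACC AGG GUG CCG AGU GUC — AUG at 41, stop UAA at 53 → 15 nt.
Frame 3: CUU AGG GCA AUG UGA CGG CCC UUU GAG AGG AGG GCA AAA UGA CAA ACC AGU AAU GCA CCA GGG UGC CGA GUG — AUG at 12, stop UGA at 15 → 6 nt.
Longest ORF is 15 nt in frame 2 (positions 41–55).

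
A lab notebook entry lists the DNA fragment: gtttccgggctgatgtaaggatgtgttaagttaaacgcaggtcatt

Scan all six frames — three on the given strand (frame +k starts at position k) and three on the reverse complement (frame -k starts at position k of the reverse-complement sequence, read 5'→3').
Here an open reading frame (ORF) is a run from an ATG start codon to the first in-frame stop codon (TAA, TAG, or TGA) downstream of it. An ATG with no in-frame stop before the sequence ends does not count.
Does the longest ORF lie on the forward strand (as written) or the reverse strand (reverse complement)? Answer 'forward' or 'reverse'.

Reverse complement (5'→3'): AATGACCTGCGTTTAACTTAACACATCCTTACATCAGCCCGGAAAC
Frame +1: GTT TCC GGG CTG ATG TAA GGA TGT GTT AAG TTA AAC GCA GGT CAT — ATG at 13, stop TAA at 16 → 6 nt.
Frame +2: TTT CCG GGC TGA TGT AAG GAT GTG TTA AGT TAA ACG CAG GTC ATT — no ATG→stop ORF.
Frame +3: TTC CGG GCT GAT GTA AGG ATG TGT TAA GTT AAA CGC AGG TCA — ATG at 21, stop TAA at 27 → 9 nt.
Frame -1: AAT GAC CTG CGT TTA ACT TAA CAC ATC CTT ACA TCA GCC CGG AAA — no ATG→stop ORF.
Frame -2: ATG ACC TGC GTT TAA CTT AAC ACA TCC TTA CAT CAG CCC GGA AAC — ATG at 2, stop TAA at 14 → 15 nt.
Frame -3: TGA CCT GCG TTT AAC TTA ACA CAT CCT TAC ATC AGC CCG GAA — no ATG→stop ORF.
Forward-strand max 9 nt; reverse-strand max 15 nt. The reverse strand has the longer ORF.

reverse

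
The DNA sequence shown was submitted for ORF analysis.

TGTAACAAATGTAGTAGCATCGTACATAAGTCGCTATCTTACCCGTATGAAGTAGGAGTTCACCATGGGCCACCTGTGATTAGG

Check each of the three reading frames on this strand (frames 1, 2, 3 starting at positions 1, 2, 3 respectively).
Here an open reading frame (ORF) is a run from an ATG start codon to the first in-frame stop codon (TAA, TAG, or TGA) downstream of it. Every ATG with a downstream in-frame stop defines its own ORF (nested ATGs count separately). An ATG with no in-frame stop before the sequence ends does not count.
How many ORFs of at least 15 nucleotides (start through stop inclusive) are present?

Frame 1: TGT AAC AAA TGT AGT AGC ATC GTA CAT AAG TCG CTA TCT TAC CCG TAT GAA GTA GGA GTT CAC CAT GGG CCA CCT GTG ATT AGG — no ATG→stop ORF.
Frame 2: GTA ACA AAT GTA GTA GCA TCG TAC ATA AGT CGC TAT CTT ACC CGT ATG AAG TAG GAG TTC ACC ATG GGC CAC CTG TGA TTA — ATG at 47, stop TAG at 53 → 9 nt; ATG at 65, stop TGA at 77 → 15 nt.
Frame 3: TAA CAA ATG TAG TAG CAT CGT ACA TAA GTC GCT ATC TTA CCC GTA TGA AGT AGG AGT TCA CCA TGG GCC ACC TGT GAT TAG — ATG at 9, stop TAG at 12 → 6 nt.
ORFs ≥ 15 nucleotides: frame 2 65–79 (15 nucleotides). Count = 1.

1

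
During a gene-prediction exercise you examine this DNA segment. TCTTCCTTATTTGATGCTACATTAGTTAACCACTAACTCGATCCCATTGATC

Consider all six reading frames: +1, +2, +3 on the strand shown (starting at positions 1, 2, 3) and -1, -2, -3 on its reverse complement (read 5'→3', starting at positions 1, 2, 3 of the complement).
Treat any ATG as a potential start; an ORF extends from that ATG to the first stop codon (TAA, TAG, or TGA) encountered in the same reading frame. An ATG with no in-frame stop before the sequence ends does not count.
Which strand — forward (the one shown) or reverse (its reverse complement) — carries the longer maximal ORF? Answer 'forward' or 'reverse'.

reverse

Reverse complement (5'→3'): GATCAATGGGATCGAGTTAGTGGTTAACTAATGTAGCATCAAATAAGGAAGA
Frame +1: TCT TCC TTA TTT GAT GCT ACA TTA GTT AAC CAC TAA CTC GAT CCC ATT GAT — no ATG→stop ORF.
Frame +2: CTT CCT TAT TTG ATG CTA CAT TAG TTA ACC ACT AAC TCG ATC CCA TTG ATC — ATG at 14, stop TAG at 23 → 12 nt.
Frame +3: TTC CTT ATT TGA TGC TAC ATT AGT TAA CCA CTA ACT CGA TCC CAT TGA — no ATG→stop ORF.
Frame -1: GAT CAA TGG GAT CGA GTT AGT GGT TAA CTA ATG TAG CAT CAA ATA AGG AAG — ATG at 31, stop TAG at 34 → 6 nt.
Frame -2: ATC AAT GGG ATC GAG TTA GTG GTT AAC TAA TGT AGC ATC AAA TAA GGA AGA — no ATG→stop ORF.
Frame -3: TCA ATG GGA TCG AGT TAG TGG TTA ACT AAT GTA GCA TCA AAT AAG GAA — ATG at 6, stop TAG at 18 → 15 nt.
Forward-strand max 12 nt; reverse-strand max 15 nt. The reverse strand has the longer ORF.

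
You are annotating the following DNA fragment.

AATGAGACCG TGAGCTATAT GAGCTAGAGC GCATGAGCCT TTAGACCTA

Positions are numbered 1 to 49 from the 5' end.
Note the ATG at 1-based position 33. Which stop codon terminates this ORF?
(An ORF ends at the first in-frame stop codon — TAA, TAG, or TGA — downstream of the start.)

Codons from position 33: ATG (33–35), AGC (36–38), CTT (39–41), TAG (42–44).
The first in-frame stop codon is TAG.

TAG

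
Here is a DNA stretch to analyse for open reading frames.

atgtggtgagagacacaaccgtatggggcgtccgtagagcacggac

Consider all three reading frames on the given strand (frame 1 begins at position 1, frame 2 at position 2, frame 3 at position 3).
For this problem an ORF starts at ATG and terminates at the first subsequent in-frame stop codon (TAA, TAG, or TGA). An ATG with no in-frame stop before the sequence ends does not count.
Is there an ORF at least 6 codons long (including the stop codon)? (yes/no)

no

Frame 1: ATG TGG TGA GAG ACA CAA CCG TAT GGG GCG TCC GTA GAG CAC GGA — ATG at 1, stop TGA at 7 → 9 nt.
Frame 2: TGT GGT GAG AGA CAC AAC CGT ATG GGG CGT CCG TAG AGC ACG GAC — ATG at 23, stop TAG at 35 → 15 nt.
Frame 3: GTG GTG AGA GAC ACA ACC GTA TGG GGC GTC CGT AGA GCA CGG — no ATG→stop ORF.
Largest ORF found is 5 codons < 6, so no.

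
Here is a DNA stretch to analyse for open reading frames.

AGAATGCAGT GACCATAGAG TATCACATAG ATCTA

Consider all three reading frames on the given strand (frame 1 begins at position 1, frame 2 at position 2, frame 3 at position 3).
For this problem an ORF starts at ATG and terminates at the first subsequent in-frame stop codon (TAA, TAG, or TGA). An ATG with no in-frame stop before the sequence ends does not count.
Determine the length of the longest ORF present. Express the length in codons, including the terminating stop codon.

Frame 1: AGA ATG CAG TGA CCA TAG AGT ATC ACA TAG ATC — ATG at 4, stop TGA at 10 → 9 nt.
Frame 2: GAA TGC AGT GAC CAT AGA GTA TCA CAT AGA TCT — no ATG→stop ORF.
Frame 3: AAT GCA GTG ACC ATA GAG TAT CAC ATA GAT CTA — no ATG→stop ORF.
Longest: frame 1, positions 4–12, 9 nt = 3 codons = 2 aa. → 3 codons.

3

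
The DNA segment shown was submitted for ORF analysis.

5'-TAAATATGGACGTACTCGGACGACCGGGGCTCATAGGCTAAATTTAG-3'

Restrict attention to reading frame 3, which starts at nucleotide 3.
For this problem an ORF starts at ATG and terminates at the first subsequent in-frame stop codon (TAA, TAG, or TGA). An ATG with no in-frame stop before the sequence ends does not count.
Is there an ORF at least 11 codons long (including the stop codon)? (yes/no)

yes

Frame 3: AAT ATG GAC GTA CTC GGA CGA CCG GGG CTC ATA GGC TAA ATT TAG — ATG at 6, stop TAA at 39 → 36 nt.
Frame 3 has an ORF of 12 codons (positions 6–41) ≥ 11, so yes.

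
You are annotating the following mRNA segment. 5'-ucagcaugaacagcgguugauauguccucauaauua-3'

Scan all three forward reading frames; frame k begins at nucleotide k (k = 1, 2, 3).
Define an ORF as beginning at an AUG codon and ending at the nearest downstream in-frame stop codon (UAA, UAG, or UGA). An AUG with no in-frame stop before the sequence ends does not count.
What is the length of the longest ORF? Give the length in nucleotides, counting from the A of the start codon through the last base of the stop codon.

15

Frame 1: UCA GCA UGA ACA GCG GUU GAU AUG UCC UCA UAA UUA — AUG at 22, stop UAA at 31 → 12 nt.
Frame 2: CAG CAU GAA CAG CGG UUG AUA UGU CCU CAU AAU — no AUG→stop ORF.
Frame 3: AGC AUG AAC AGC GGU UGA UAU GUC CUC AUA AUU — AUG at 6, stop UGA at 18 → 15 nt.
Longest: frame 3, positions 6–20, 15 nt = 5 codons = 4 aa. → 15 nucleotides.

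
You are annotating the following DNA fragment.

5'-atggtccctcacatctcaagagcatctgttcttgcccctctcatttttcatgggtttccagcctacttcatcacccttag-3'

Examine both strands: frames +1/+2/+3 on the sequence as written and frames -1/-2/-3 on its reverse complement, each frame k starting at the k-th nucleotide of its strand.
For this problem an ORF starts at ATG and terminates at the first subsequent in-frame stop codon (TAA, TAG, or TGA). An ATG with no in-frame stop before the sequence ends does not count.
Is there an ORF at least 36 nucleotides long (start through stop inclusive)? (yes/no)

yes

Reverse complement (5'→3'): CTAAGGGTGATGAAGTAGGCTGGAAACCCATGAAAAATGAGAGGGGCAAGAACAGATGCTCTTGAGATGTGAGGGACCAT
Frame +1: ATG GTC CCT CAC ATC TCA AGA GCA TCT GTT CTT GCC CCT CTC ATT TTT CAT GGG TTT CCA GCC TAC TTC ATC ACC CTT — no ATG→stop ORF.
Frame +2: TGG TCC CTC ACA TCT CAA GAG CAT CTG TTC TTG CCC CTC TCA TTT TTC ATG GGT TTC CAG CCT ACT TCA TCA CCC TTA — no ATG→stop ORF.
Frame +3: GGT CCC TCA CAT CTC AAG AGC ATC TGT TCT TGC CCC TCT CAT TTT TCA TGG GTT TCC AGC CTA CTT CAT CAC CCT TAG — no ATG→stop ORF.
Frame -1: CTA AGG GTG ATG AAG TAG GCT GGA AAC CCA TGA AAA ATG AGA GGG GCA AGA ACA GAT GCT CTT GAG ATG TGA GGG ACC — ATG at 10, stop TAG at 16 → 9 nt; ATG at 37, stop TGA at 70 → 36 nt; ATG at 67, stop TGA at 70 → 6 nt.
Frame -2: TAA GGG TGA TGA AGT AGG CTG GAA ACC CAT GAA AAA TGA GAG GGG CAA GAA CAG ATG CTC TTG AGA TGT GAG GGA CCA — no ATG→stop ORF.
Frame -3: AAG GGT GAT GAA GTA GGC TGG AAA CCC ATG AAA AAT GAG AGG GGC AAG AAC AGA TGC TCT TGA GAT GTG AGG GAC CAT — ATG at 30, stop TGA at 63 → 36 nt.
Frame -1 has an ORF of 36 nucleotides (positions 37–72) ≥ 36, so yes.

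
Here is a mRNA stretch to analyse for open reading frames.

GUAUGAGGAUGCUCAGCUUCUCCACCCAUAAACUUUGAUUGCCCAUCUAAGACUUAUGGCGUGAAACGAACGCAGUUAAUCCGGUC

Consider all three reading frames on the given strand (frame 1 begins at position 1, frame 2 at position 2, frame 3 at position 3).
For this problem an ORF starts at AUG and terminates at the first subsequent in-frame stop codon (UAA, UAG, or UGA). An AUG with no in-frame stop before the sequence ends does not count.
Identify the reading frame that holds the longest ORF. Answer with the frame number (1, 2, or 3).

3

Frame 1: GUA UGA GGA UGC UCA GCU UCU CCA CCC AUA AAC UUU GAU UGC CCA UCU AAG ACU UAU GGC GUG AAA CGA ACG CAG UUA AUC CGG — no AUG→stop ORF.
Frame 2: UAU GAG GAU GCU CAG CUU CUC CAC CCA UAA ACU UUG AUU GCC CAU CUA AGA CUU AUG GCG UGA AAC GAA CGC AGU UAA UCC GGU — AUG at 56, stop UGA at 62 → 9 nt.
Frame 3: AUG AGG AUG CUC AGC UUC UCC ACC CAU AAA CUU UGA UUG CCC AUC UAA GAC UUA UGG CGU GAA ACG AAC GCA GUU AAU CCG GUC — AUG at 3, stop UGA at 36 → 36 nt; AUG at 9, stop UGA at 36 → 30 nt.
Longest ORF is 36 nt in frame 3 (positions 3–38).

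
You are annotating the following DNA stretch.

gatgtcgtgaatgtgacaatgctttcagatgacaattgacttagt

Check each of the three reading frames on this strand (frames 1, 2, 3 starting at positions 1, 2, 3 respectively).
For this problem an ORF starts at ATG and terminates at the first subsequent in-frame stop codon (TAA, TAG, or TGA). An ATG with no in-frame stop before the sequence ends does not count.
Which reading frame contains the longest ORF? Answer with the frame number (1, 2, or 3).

Frame 1: GAT GTC GTG AAT GTG ACA ATG CTT TCA GAT GAC AAT TGA CTT AGT — ATG at 19, stop TGA at 37 → 21 nt.
Frame 2: ATG TCG TGA ATG TGA CAA TGC TTT CAG ATG ACA ATT GAC TTA — ATG at 2, stop TGA at 8 → 9 nt; ATG at 11, stop TGA at 14 → 6 nt.
Frame 3: TGT CGT GAA TGT GAC AAT GCT TTC AGA TGA CAA TTG ACT TAG — no ATG→stop ORF.
Longest ORF is 21 nt in frame 1 (positions 19–39).

1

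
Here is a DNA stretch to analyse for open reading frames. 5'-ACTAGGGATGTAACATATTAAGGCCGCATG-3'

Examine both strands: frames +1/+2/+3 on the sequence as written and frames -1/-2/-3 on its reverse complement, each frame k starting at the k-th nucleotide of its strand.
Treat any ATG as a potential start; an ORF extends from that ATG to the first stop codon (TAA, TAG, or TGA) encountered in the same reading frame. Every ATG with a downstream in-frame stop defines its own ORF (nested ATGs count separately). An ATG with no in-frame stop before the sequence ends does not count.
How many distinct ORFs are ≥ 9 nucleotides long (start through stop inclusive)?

Reverse complement (5'→3'): CATGCGGCCTTAATATGTTACATCCCTAGT
Frame +1: ACT AGG GAT GTA ACA TAT TAA GGC CGC ATG — no ATG→stop ORF.
Frame +2: CTA GGG ATG TAA CAT ATT AAG GCC GCA — ATG at 8, stop TAA at 11 → 6 nt.
Frame +3: TAG GGA TGT AAC ATA TTA AGG CCG CAT — no ATG→stop ORF.
Frame -1: CAT GCG GCC TTA ATA TGT TAC ATC CCT AGT — no ATG→stop ORF.
Frame -2: ATG CGG CCT TAA TAT GTT ACA TCC CTA — ATG at 2, stop TAA at 11 → 12 nt.
Frame -3: TGC GGC CTT AAT ATG TTA CAT CCC TAG — ATG at 15, stop TAG at 27 → 15 nt.
ORFs ≥ 9 nucleotides: frame -2 2–13 (12 nucleotides), frame -3 15–29 (15 nucleotides). Count = 2.

2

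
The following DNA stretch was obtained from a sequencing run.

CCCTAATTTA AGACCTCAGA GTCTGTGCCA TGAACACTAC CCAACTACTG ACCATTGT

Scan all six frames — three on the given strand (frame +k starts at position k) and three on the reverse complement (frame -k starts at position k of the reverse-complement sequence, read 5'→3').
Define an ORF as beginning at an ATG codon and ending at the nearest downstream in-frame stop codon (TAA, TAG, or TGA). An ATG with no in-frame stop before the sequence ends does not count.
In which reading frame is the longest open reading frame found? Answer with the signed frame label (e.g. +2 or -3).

-1

Reverse complement (5'→3'): ACAATGGTCAGTAGTTGGGTAGTGTTCATGGCACAGACTCTGAGGTCTTAAATTAGGG
Frame +1: CCC TAA TTT AAG ACC TCA GAG TCT GTG CCA TGA ACA CTA CCC AAC TAC TGA CCA TTG — no ATG→stop ORF.
Frame +2: CCT AAT TTA AGA CCT CAG AGT CTG TGC CAT GAA CAC TAC CCA ACT ACT GAC CAT TGT — no ATG→stop ORF.
Frame +3: CTA ATT TAA GAC CTC AGA GTC TGT GCC ATG AAC ACT ACC CAA CTA CTG ACC ATT — no ATG→stop ORF.
Frame -1: ACA ATG GTC AGT AGT TGG GTA GTG TTC ATG GCA CAG ACT CTG AGG TCT TAA ATT AGG — ATG at 4, stop TAA at 49 → 48 nt; ATG at 28, stop TAA at 49 → 24 nt.
Frame -2: CAA TGG TCA GTA GTT GGG TAG TGT TCA TGG CAC AGA CTC TGA GGT CTT AAA TTA GGG — no ATG→stop ORF.
Frame -3: AAT GGT CAG TAG TTG GGT AGT GTT CAT GGC ACA GAC TCT GAG GTC TTA AAT TAG — no ATG→stop ORF.
Longest ORF is 48 nt in frame -1 (positions 4–51).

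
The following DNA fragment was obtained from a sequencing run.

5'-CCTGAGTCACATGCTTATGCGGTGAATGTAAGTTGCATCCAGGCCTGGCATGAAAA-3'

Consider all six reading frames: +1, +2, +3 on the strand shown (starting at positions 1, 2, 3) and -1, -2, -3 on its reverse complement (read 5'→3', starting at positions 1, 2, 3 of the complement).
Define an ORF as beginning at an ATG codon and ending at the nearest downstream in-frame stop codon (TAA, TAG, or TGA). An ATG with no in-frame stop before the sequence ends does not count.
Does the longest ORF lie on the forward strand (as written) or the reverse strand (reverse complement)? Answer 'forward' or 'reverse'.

reverse

Reverse complement (5'→3'): TTTTCATGCCAGGCCTGGATGCAACTTACATTCACCGCATAAGCATGTGACTCAGG
Frame +1: CCT GAG TCA CAT GCT TAT GCG GTG AAT GTA AGT TGC ATC CAG GCC TGG CAT GAA — no ATG→stop ORF.
Frame +2: CTG AGT CAC ATG CTT ATG CGG TGA ATG TAA GTT GCA TCC AGG CCT GGC ATG AAA — ATG at 11, stop TGA at 23 → 15 nt; ATG at 17, stop TGA at 23 → 9 nt; ATG at 26, stop TAA at 29 → 6 nt.
Frame +3: TGA GTC ACA TGC TTA TGC GGT GAA TGT AAG TTG CAT CCA GGC CTG GCA TGA AAA — no ATG→stop ORF.
Frame -1: TTT TCA TGC CAG GCC TGG ATG CAA CTT ACA TTC ACC GCA TAA GCA TGT GAC TCA — ATG at 19, stop TAA at 40 → 24 nt.
Frame -2: TTT CAT GCC AGG CCT GGA TGC AAC TTA CAT TCA CCG CAT AAG CAT GTG ACT CAG — no ATG→stop ORF.
Frame -3: TTC ATG CCA GGC CTG GAT GCA ACT TAC ATT CAC CGC ATA AGC ATG TGA CTC AGG — ATG at 6, stop TGA at 48 → 45 nt; ATG at 45, stop TGA at 48 → 6 nt.
Forward-strand max 15 nt; reverse-strand max 45 nt. The reverse strand has the longer ORF.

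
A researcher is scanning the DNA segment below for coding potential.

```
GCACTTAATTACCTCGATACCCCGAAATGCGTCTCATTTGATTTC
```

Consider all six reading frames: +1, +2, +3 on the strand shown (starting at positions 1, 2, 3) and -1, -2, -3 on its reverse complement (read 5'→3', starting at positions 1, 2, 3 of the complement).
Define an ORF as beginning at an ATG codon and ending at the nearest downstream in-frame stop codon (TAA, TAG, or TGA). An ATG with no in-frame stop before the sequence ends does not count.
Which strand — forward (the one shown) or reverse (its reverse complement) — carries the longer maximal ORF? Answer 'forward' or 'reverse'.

Reverse complement (5'→3'): GAAATCAAATGAGACGCATTTCGGGGTATCGAGGTAATTAAGTGC
Frame +1: GCA CTT AAT TAC CTC GAT ACC CCG AAA TGC GTC TCA TTT GAT TTC — no ATG→stop ORF.
Frame +2: CAC TTA ATT ACC TCG ATA CCC CGA AAT GCG TCT CAT TTG ATT — no ATG→stop ORF.
Frame +3: ACT TAA TTA CCT CGA TAC CCC GAA ATG CGT CTC ATT TGA TTT — ATG at 27, stop TGA at 39 → 15 nt.
Frame -1: GAA ATC AAA TGA GAC GCA TTT CGG GGT ATC GAG GTA ATT AAG TGC — no ATG→stop ORF.
Frame -2: AAA TCA AAT GAG ACG CAT TTC GGG GTA TCG AGG TAA TTA AGT — no ATG→stop ORF.
Frame -3: AAT CAA ATG AGA CGC ATT TCG GGG TAT CGA GGT AAT TAA GTG — ATG at 9, stop TAA at 39 → 33 nt.
Forward-strand max 15 nt; reverse-strand max 33 nt. The reverse strand has the longer ORF.

reverse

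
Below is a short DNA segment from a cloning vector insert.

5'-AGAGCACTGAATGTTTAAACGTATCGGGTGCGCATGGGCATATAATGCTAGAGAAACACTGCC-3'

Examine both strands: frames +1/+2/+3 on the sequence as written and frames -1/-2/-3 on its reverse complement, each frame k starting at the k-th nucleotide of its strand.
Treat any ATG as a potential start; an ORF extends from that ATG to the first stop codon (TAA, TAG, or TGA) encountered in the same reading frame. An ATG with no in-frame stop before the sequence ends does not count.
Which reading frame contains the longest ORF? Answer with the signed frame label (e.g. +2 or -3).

Reverse complement (5'→3'): GGCAGTGTTTCTCTAGCATTATATGCCCATGCGCACCCGATACGTTTAAACATTCAGTGCTCT
Frame +1: AGA GCA CTG AAT GTT TAA ACG TAT CGG GTG CGC ATG GGC ATA TAA TGC TAG AGA AAC ACT GCC — ATG at 34, stop TAA at 43 → 12 nt.
Frame +2: GAG CAC TGA ATG TTT AAA CGT ATC GGG TGC GCA TGG GCA TAT AAT GCT AGA GAA ACA CTG — no ATG→stop ORF.
Frame +3: AGC ACT GAA TGT TTA AAC GTA TCG GGT GCG CAT GGG CAT ATA ATG CTA GAG AAA CAC TGC — no ATG→stop ORF.
Frame -1: GGC AGT GTT TCT CTA GCA TTA TAT GCC CAT GCG CAC CCG ATA CGT TTA AAC ATT CAG TGC TCT — no ATG→stop ORF.
Frame -2: GCA GTG TTT CTC TAG CAT TAT ATG CCC ATG CGC ACC CGA TAC GTT TAA ACA TTC AGT GCT — ATG at 23, stop TAA at 47 → 27 nt; ATG at 29, stop TAA at 47 → 21 nt.
Frame -3: CAG TGT TTC TCT AGC ATT ATA TGC CCA TGC GCA CCC GAT ACG TTT AAA CAT TCA GTG CTC — no ATG→stop ORF.
Longest ORF is 27 nt in frame -2 (positions 23–49).

-2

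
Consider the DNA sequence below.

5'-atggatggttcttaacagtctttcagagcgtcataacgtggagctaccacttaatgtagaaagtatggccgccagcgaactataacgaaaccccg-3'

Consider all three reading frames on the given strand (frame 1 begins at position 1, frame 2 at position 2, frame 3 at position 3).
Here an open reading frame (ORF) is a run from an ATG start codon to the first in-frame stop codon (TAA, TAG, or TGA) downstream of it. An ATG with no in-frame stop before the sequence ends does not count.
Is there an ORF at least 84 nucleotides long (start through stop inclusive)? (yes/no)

no

Frame 1: ATG GAT GGT TCT TAA CAG TCT TTC AGA GCG TCA TAA CGT GGA GCT ACC ACT TAA TGT AGA AAG TAT GGC CGC CAG CGA ACT ATA ACG AAA CCC — ATG at 1, stop TAA at 13 → 15 nt.
Frame 2: TGG ATG GTT CTT AAC AGT CTT TCA GAG CGT CAT AAC GTG GAG CTA CCA CTT AAT GTA GAA AGT ATG GCC GCC AGC GAA CTA TAA CGA AAC CCC — ATG at 5, stop TAA at 83 → 81 nt; ATG at 65, stop TAA at 83 → 21 nt.
Frame 3: GGA TGG TTC TTA ACA GTC TTT CAG AGC GTC ATA ACG TGG AGC TAC CAC TTA ATG TAG AAA GTA TGG CCG CCA GCG AAC TAT AAC GAA ACC CCG — ATG at 54, stop TAG at 57 → 6 nt.
Largest ORF found is 81 nucleotides < 84, so no.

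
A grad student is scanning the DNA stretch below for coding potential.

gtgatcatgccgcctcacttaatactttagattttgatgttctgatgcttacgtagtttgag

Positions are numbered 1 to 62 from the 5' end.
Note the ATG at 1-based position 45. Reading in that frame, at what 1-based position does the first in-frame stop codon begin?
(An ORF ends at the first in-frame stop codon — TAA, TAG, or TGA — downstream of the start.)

Codons from position 45: ATG (45–47), CTT (48–50), ACG (51–53), TAG (54–56).
TAG is a stop codon; it begins at position 54.

54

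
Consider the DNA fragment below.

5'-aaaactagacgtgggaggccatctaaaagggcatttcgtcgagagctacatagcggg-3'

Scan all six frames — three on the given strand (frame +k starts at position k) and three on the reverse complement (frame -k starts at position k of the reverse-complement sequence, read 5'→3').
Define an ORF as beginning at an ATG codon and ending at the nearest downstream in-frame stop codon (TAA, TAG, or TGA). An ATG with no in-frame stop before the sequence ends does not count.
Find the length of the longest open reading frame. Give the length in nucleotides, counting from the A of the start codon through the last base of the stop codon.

Reverse complement (5'→3'): CCCGCTATGTAGCTCTCGACGAAATGCCCTTTTAGATGGCCTCCCACGTCTAGTTTT
Frame +1: AAA ACT AGA CGT GGG AGG CCA TCT AAA AGG GCA TTT CGT CGA GAG CTA CAT AGC GGG — no ATG→stop ORF.
Frame +2: AAA CTA GAC GTG GGA GGC CAT CTA AAA GGG CAT TTC GTC GAG AGC TAC ATA GCG — no ATG→stop ORF.
Frame +3: AAC TAG ACG TGG GAG GCC ATC TAA AAG GGC ATT TCG TCG AGA GCT ACA TAG CGG — no ATG→stop ORF.
Frame -1: CCC GCT ATG TAG CTC TCG ACG AAA TGC CCT TTT AGA TGG CCT CCC ACG TCT AGT TTT — ATG at 7, stop TAG at 10 → 6 nt.
Frame -2: CCG CTA TGT AGC TCT CGA CGA AAT GCC CTT TTA GAT GGC CTC CCA CGT CTA GTT — no ATG→stop ORF.
Frame -3: CGC TAT GTA GCT CTC GAC GAA ATG CCC TTT TAG ATG GCC TCC CAC GTC TAG TTT — ATG at 24, stop TAG at 33 → 12 nt; ATG at 36, stop TAG at 51 → 18 nt.
Longest: frame -3, positions 36–53, 18 nt = 6 codons = 5 aa. → 18 nucleotides.

18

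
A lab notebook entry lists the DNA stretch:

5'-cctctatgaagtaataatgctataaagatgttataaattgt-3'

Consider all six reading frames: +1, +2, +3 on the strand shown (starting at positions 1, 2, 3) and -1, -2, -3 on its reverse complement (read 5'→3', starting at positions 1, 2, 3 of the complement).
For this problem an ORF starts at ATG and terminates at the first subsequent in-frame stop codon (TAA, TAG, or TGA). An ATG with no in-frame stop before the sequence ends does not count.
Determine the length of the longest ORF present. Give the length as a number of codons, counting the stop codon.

3

Reverse complement (5'→3'): ACAATTTATAACATCTTTATAGCATTATTACTTCATAGAGG
Frame +1: CCT CTA TGA AGT AAT AAT GCT ATA AAG ATG TTA TAA ATT — ATG at 28, stop TAA at 34 → 9 nt.
Frame +2: CTC TAT GAA GTA ATA ATG CTA TAA AGA TGT TAT AAA TTG — ATG at 17, stop TAA at 23 → 9 nt.
Frame +3: TCT ATG AAG TAA TAA TGC TAT AAA GAT GTT ATA AAT TGT — ATG at 6, stop TAA at 12 → 9 nt.
Frame -1: ACA ATT TAT AAC ATC TTT ATA GCA TTA TTA CTT CAT AGA — no ATG→stop ORF.
Frame -2: CAA TTT ATA ACA TCT TTA TAG CAT TAT TAC TTC ATA GAG — no ATG→stop ORF.
Frame -3: AAT TTA TAA CAT CTT TAT AGC ATT ATT ACT TCA TAG AGG — no ATG→stop ORF.
Longest: frame +1, positions 28–36, 9 nt = 3 codons = 2 aa. → 3 codons.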